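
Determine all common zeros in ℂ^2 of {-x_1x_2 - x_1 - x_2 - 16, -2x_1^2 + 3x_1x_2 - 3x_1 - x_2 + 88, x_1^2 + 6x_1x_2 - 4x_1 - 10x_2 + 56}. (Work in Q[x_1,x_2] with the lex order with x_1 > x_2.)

{(4, -4)}

Compute a lex Gröbner basis by Buchberger's algorithm.
f_1 = -x_1x_2 - x_1 - x_2 - 16, LT = x_1x_2.
f_2 = -2x_1^2 + 3x_1x_2 - 3x_1 - x_2 + 88, LT = x_1^2.
f_3 = x_1^2 + 6x_1x_2 - 4x_1 - 10x_2 + 56, LT = x_1^2.

S(f_1,f_2): lcm = x_1^2x_2. S = x_1^2 + 3/2x_1x_2^2 - 1/2x_1x_2 + 16x_1 - 1/2x_2^2 + 44x_2.
  reduce S modulo (f_1, f_2, f_3):
  remainder 15x_1 - 2x_2^2 + 20x_2 + 52 ≠ 0; add h_4 = 15x_1 - 2x_2^2 + 20x_2 + 52 to the basis.

S(f_1,f_3): lcm = x_1^2x_2. S = x_1^2 - 6x_1x_2^2 + 5x_1x_2 + 16x_1 + 10x_2^2 - 56x_2.
  reduce S modulo (f_1, f_2, f_3, h_4):
  remainder 244/15x_2^2 + 73/3x_2 - 2444/15 ≠ 0; add h_5 = 244/15x_2^2 + 73/3x_2 - 2444/15 to the basis.

S(f_2,f_3): lcm = x_1^2. S = -15/2x_1x_2 + 11/2x_1 + 21/2x_2 - 100.
  reduce S modulo (f_1, f_2, f_3, h_4, h_5):
  remainder -235/122x_2 - 470/61 ≠ 0; add h_6 = -235/122x_2 - 470/61 to the basis.

The other S-polynomials (S(f_1,h_4), S(f_2,h_4), S(f_3,h_4), S(f_1,h_5), S(f_2,h_5), S(f_3,h_5), S(h_4,h_5), S(f_1,h_6), S(f_2,h_6), S(f_3,h_6), S(h_4,h_6), S(h_5,h_6)) all reduce to 0 modulo the current basis, so we have a Gröbner basis.
Inter-reduce: drop elements whose leading term is divisible by another's, tail-reduce, and make monic.
Reduced Gröbner basis: {x_1 - 4, x_2 + 4}.

A lex Gröbner basis eliminates variables successively. Here x_2 + 4 depends only on x_2, with roots {-4}; lifting each root through the earlier basis elements recovers the full solutions.
  x_2 = -4: the earlier basis element becomes x_1 - 4 = 0, giving x_1 = 4 — point (4, -4).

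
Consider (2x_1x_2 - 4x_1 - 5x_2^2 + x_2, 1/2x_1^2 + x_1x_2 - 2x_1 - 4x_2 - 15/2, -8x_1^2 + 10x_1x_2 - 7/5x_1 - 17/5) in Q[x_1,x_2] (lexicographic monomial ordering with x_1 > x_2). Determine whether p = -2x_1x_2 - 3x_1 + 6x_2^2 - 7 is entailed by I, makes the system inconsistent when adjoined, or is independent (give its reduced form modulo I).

First compute the reduced Gröbner basis of I by Buchberger's algorithm.
f_1 = 2x_1x_2 - 4x_1 - 5x_2^2 + x_2, LT = x_1x_2.
f_2 = 1/2x_1^2 + x_1x_2 - 2x_1 - 4x_2 - 15/2, LT = x_1^2.
f_3 = -8x_1^2 + 10x_1x_2 - 7/5x_1 - 17/5, LT = x_1^2.

S(f_1,f_2): lcm = x_1^2x_2. S = -2x_1^2 - 9/2x_1x_2^2 + 9/2x_1x_2 + 8x_2^2 + 15x_2.
  leading term x_1^2: subtract (-4)·f_2 from -2x_1^2 - 9/2x_1x_2^2 + 9/2x_1x_2 + 8x_2^2 + 15x_2 → -9/2x_1x_2^2 + 17/2x_1x_2 - 8x_1 + 8x_2^2 - x_2 - 30
  leading term x_1x_2^2: subtract (-9/4x_2)·f_1 from -9/2x_1x_2^2 + 17/2x_1x_2 - 8x_1 + 8x_2^2 - x_2 - 30 → -1/2x_1x_2 - 8x_1 - 45/4x_2^3 + 41/4x_2^2 - x_2 - 30
  leading term x_1x_2: subtract (-1/4)·f_1 from -1/2x_1x_2 - 8x_1 - 45/4x_2^3 + 41/4x_2^2 - x_2 - 30 → -9x_1 - 45/4x_2^3 + 9x_2^2 - 3/4x_2 - 30
  leading term x_1: no divisor's leading term divides it; move -9x_1 to the remainder.
  leading term x_2^3: no divisor's leading term divides it; move -45/4x_2^3 to the remainder.
  leading term x_2^2: no divisor's leading term divides it; move 9x_2^2 to the remainder.
  leading term x_2: no divisor's leading term divides it; move -3/4x_2 to the remainder.
  leading term 1: no divisor's leading term divides it; move -30 to the remainder.
  remainder -9x_1 - 45/4x_2^3 + 9x_2^2 - 3/4x_2 - 30 ≠ 0; add h_4 = -9x_1 - 45/4x_2^3 + 9x_2^2 - 3/4x_2 - 30 to the basis.

S(f_1,f_3): lcm = x_1^2x_2. S = -2x_1^2 - 5/4x_1x_2^2 + 13/40x_1x_2 - 17/40x_2.
  leading term x_1^2: subtract (-4)·f_2 from -2x_1^2 - 5/4x_1x_2^2 + 13/40x_1x_2 - 17/40x_2 → -5/4x_1x_2^2 + 173/40x_1x_2 - 8x_1 - 657/40x_2 - 30
  leading term x_1x_2^2: subtract (-5/8x_2)·f_1 from -5/4x_1x_2^2 + 173/40x_1x_2 - 8x_1 - 657/40x_2 - 30 → 73/40x_1x_2 - 8x_1 - 25/8x_2^3 + 5/8x_2^2 - 657/40x_2 - 30
  leading term x_1x_2: subtract (73/80)·f_1 from 73/40x_1x_2 - 8x_1 - 25/8x_2^3 + 5/8x_2^2 - 657/40x_2 - 30 → -87/20x_1 - 25/8x_2^3 + 83/16x_2^2 - 1387/80x_2 - 30
  leading term x_1: subtract (29/60)·h_4 from -87/20x_1 - 25/8x_2^3 + 83/16x_2^2 - 1387/80x_2 - 30 → 37/16x_2^3 + 67/80x_2^2 - 679/40x_2 - 31/2
  leading term x_2^3: no divisor's leading term divides it; move 37/16x_2^3 to the remainder.
  leading term x_2^2: no divisor's leading term divides it; move 67/80x_2^2 to the remainder.
  leading term x_2: no divisor's leading term divides it; move -679/40x_2 to the remainder.
  leading term 1: no divisor's leading term divides it; move -31/2 to the remainder.
  remainder 37/16x_2^3 + 67/80x_2^2 - 679/40x_2 - 31/2 ≠ 0; add h_5 = 37/16x_2^3 + 67/80x_2^2 - 679/40x_2 - 31/2 to the basis.

S(f_2,f_3): lcm = x_1^2. S = 13/4x_1x_2 - 167/40x_1 - 8x_2 - 617/40.
  leading term x_1x_2: subtract (13/8)·f_1 from 13/4x_1x_2 - 167/40x_1 - 8x_2 - 617/40 → 93/40x_1 + 65/8x_2^2 - 77/8x_2 - 617/40
  leading term x_1: subtract (-31/120)·h_4 from 93/40x_1 + 65/8x_2^2 - 77/8x_2 - 617/40 → -93/32x_2^3 + 209/20x_2^2 - 1571/160x_2 - 927/40
  leading term x_2^3: subtract (-93/74)·h_5 from -93/32x_2^3 + 209/20x_2^2 - 1571/160x_2 - 927/40 → 13619/1184x_2^2 - 184421/5920x_2 - 63129/1480
  leading term x_2^2: no divisor's leading term divides it; move 13619/1184x_2^2 to the remainder.
  leading term x_2: no divisor's leading term divides it; move -184421/5920x_2 to the remainder.
  leading term 1: no divisor's leading term divides it; move -63129/1480 to the remainder.
  remainder 13619/1184x_2^2 - 184421/5920x_2 - 63129/1480 ≠ 0; add h_6 = 13619/1184x_2^2 - 184421/5920x_2 - 63129/1480 to the basis.

S(f_1,h_4): lcm = x_1x_2. S = -2x_1 - 5/4x_2^4 + x_2^3 - 31/12x_2^2 - 17/6x_2.
  leading term x_1: subtract (2/9)·h_4 from -2x_1 - 5/4x_2^4 + x_2^3 - 31/12x_2^2 - 17/6x_2 → -5/4x_2^4 + 7/2x_2^3 - 55/12x_2^2 - 8/3x_2 + 20/3
  leading term x_2^4: subtract (-20/37x_2)·h_5 from -5/4x_2^4 + 7/2x_2^3 - 55/12x_2^2 - 8/3x_2 + 20/3 → 585/148x_2^3 - 6109/444x_2^2 - 1226/111x_2 + 20/3
  leading term x_2^3: subtract (2340/1369)·h_5 from 585/148x_2^3 - 6109/444x_2^2 - 1226/111x_2 + 20/3 → -124775/8214x_2^2 + 147605/8214x_2 + 136190/4107
  leading term x_2^2: subtract (-1996400/1511709)·h_6 from -124775/8214x_2^2 + 147605/8214x_2 + 136190/4107 → -35026940/1511709x_2 - 35026940/1511709
  leading term x_2: no divisor's leading term divides it; move -35026940/1511709x_2 to the remainder.
  leading term 1: no divisor's leading term divides it; move -35026940/1511709 to the remainder.
  remainder -35026940/1511709x_2 - 35026940/1511709 ≠ 0; add h_7 = -35026940/1511709x_2 - 35026940/1511709 to the basis.

The other S-polynomials (S(f_2,h_4), S(f_3,h_4), S(f_1,h_5), S(f_2,h_5), S(f_3,h_5), S(h_4,h_5), S(f_1,h_6), S(f_2,h_6), S(f_3,h_6), S(h_4,h_6), S(h_5,h_6), S(f_1,h_7), S(f_2,h_7), S(f_3,h_7), S(h_4,h_7), S(h_5,h_7), S(h_6,h_7)) all reduce to 0 modulo the current basis, so we have a Gröbner basis.
Inter-reduce: drop elements whose leading term is divisible by another's, tail-reduce, and make monic.
Reduced Gröbner basis: {x_1 + 1, x_2 + 1}.
Label its elements g_1 = x_1 + 1, g_2 = x_2 + 1.

Reduce p = -2x_1x_2 - 3x_1 + 6x_2^2 - 7 modulo G:
  leading term x_1x_2: subtract (-2x_2)·g_1 from -2x_1x_2 - 3x_1 + 6x_2^2 - 7 → -3x_1 + 6x_2^2 + 2x_2 - 7
  leading term x_1: subtract (-3)·g_1 from -3x_1 + 6x_2^2 + 2x_2 - 7 → 6x_2^2 + 2x_2 - 4
  leading term x_2^2: subtract (6x_2)·g_2 from 6x_2^2 + 2x_2 - 4 → -4x_2 - 4
  leading term x_2: subtract (-4)·g_2 from -4x_2 - 4 → 0
  normal form = 0.
Since the normal form is 0, p ∈ I.

The remainder on division by a Gröbner basis is unique — it is the normal form.

-2x_1x_2 - 3x_1 + 6x_2^2 - 7 lies in I (it reduces to 0).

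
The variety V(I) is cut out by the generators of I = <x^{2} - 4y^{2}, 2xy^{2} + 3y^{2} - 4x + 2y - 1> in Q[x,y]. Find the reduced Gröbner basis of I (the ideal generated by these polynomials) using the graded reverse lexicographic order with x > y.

This is the nonlinear analogue of row-reducing a linear system.

f_1 = x^{2} - 4y^{2}, LT = x^{2}.
f_2 = 2xy^{2} + 3y^{2} - 4x + 2y - 1, LT = xy^{2}.

S(f_1,f_2): lcm = x^{2}y^{2}. S = -4y^{4} - \tfrac{3}{2}xy^{2} + 2x^{2} - xy + \tfrac{1}{2}x.
  leading term y^{4}: no divisor's leading term divides it; move -4y^{4} to the remainder.
  leading term xy^{2}: subtract (-\tfrac{3}{4})·f_2 from -\tfrac{3}{2}xy^{2} + 2x^{2} - xy + \tfrac{1}{2}x → 2x^{2} - xy + \tfrac{9}{4}y^{2} - \tfrac{5}{2}x + \tfrac{3}{2}y - \tfrac{3}{4}
  leading term x^{2}: subtract (2)·f_1 from 2x^{2} - xy + \tfrac{9}{4}y^{2} - \tfrac{5}{2}x + \tfrac{3}{2}y - \tfrac{3}{4} → -xy + \tfrac{41}{4}y^{2} - \tfrac{5}{2}x + \tfrac{3}{2}y - \tfrac{3}{4}
  leading term xy: no divisor's leading term divides it; move -xy to the remainder.
  leading term y^{2}: no divisor's leading term divides it; move \tfrac{41}{4}y^{2} to the remainder.
  leading term x: no divisor's leading term divides it; move -\tfrac{5}{2}x to the remainder.
  leading term y: no divisor's leading term divides it; move \tfrac{3}{2}y to the remainder.
  leading term 1: no divisor's leading term divides it; move -\tfrac{3}{4} to the remainder.
  remainder -4y^{4} - xy + \tfrac{41}{4}y^{2} - \tfrac{5}{2}x + \tfrac{3}{2}y - \tfrac{3}{4} ≠ 0; add g_3 = -4y^{4} - xy + \tfrac{41}{4}y^{2} - \tfrac{5}{2}x + \tfrac{3}{2}y - \tfrac{3}{4} to the basis.

S(f_1,g_3): leading monomials are coprime, so the S-polynomial reduces to 0 (Buchberger's first criterion).
S(f_2,g_3): lcm = xy^{4}. S = \tfrac{3}{2}y^{4} - \tfrac{1}{4}x^{2}y + \tfrac{9}{16}xy^{2} + y^{3} - \tfrac{5}{8}x^{2} + \tfrac{3}{8}xy - \tfrac{1}{2}y^{2} - \tfrac{3}{16}x.
  leading term y^{4}: subtract (-\tfrac{3}{8})·g_3 from \tfrac{3}{2}y^{4} - \tfrac{1}{4}x^{2}y + \tfrac{9}{16}xy^{2} + y^{3} - \tfrac{5}{8}x^{2} + \tfrac{3}{8}xy - \tfrac{1}{2}y^{2} - \tfrac{3}{16}x → -\tfrac{1}{4}x^{2}y + \tfrac{9}{16}xy^{2} + y^{3} - \tfrac{5}{8}x^{2} + \tfrac{107}{32}y^{2} - \tfrac{9}{8}x + \tfrac{9}{16}y - \tfrac{9}{32}
  leading term x^{2}y: subtract (-\tfrac{1}{4}y)·f_1 from -\tfrac{1}{4}x^{2}y + \tfrac{9}{16}xy^{2} + y^{3} - \tfrac{5}{8}x^{2} + \tfrac{107}{32}y^{2} - \tfrac{9}{8}x + \tfrac{9}{16}y - \tfrac{9}{32} → \tfrac{9}{16}xy^{2} - \tfrac{5}{8}x^{2} + \tfrac{107}{32}y^{2} - \tfrac{9}{8}x + \tfrac{9}{16}y - \tfrac{9}{32}
  leading term xy^{2}: subtract (\tfrac{9}{32})·f_2 from \tfrac{9}{16}xy^{2} - \tfrac{5}{8}x^{2} + \tfrac{107}{32}y^{2} - \tfrac{9}{8}x + \tfrac{9}{16}y - \tfrac{9}{32} → -\tfrac{5}{8}x^{2} + \tfrac{5}{2}y^{2}
  leading term x^{2}: subtract (-\tfrac{5}{8})·f_1 from -\tfrac{5}{8}x^{2} + \tfrac{5}{2}y^{2} → 0
  remainder 0.

Every S-polynomial of the final basis reduces to 0, so we have a Gröbner basis.

G = {y^{4} + \tfrac{1}{4}xy - \tfrac{41}{16}y^{2} + \tfrac{5}{8}x - \tfrac{3}{8}y + \tfrac{3}{16}, xy^{2} + \tfrac{3}{2}y^{2} - 2x + y - \tfrac{1}{2}, x^{2} - 4y^{2}}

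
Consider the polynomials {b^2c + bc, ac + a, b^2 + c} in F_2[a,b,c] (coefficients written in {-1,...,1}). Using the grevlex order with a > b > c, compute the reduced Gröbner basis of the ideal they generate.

G = {c^3 + c^2, ab + a, b^2 + c, ac + a, bc + c^2}

f_1 = b^2c + bc, LT = b^2c.
f_2 = ac + a, LT = ac.
f_3 = b^2 + c, LT = b^2.

S(f_1,f_2): lcm = ab^2c. S = ab^2 + abc.
  leading term ab^2: subtract (a)·f_3 from ab^2 + abc → abc + ac
  leading term abc: subtract (b)·f_2 from abc + ac → ab + ac
  leading term ab: no divisor's leading term divides it; move ab to the remainder.
  leading term ac: subtract (1)·f_2 from ac → a
  leading term a: no divisor's leading term divides it; move a to the remainder.
  remainder ab + a ≠ 0; add g_4 = ab + a to the basis.

S(f_1,f_3): lcm = b^2c. S = bc + c^2.
  leading term bc: no divisor's leading term divides it; move bc to the remainder.
  leading term c^2: no divisor's leading term divides it; move c^2 to the remainder.
  remainder bc + c^2 ≠ 0; add g_5 = bc + c^2 to the basis.

S(f_1,g_5): lcm = b^2c. S = bc^2 + bc.
  leading term bc^2: subtract (c)·g_5 from bc^2 + bc → c^3 + bc
  leading term c^3: no divisor's leading term divides it; move c^3 to the remainder.
  leading term bc: subtract (1)·g_5 from bc → c^2
  leading term c^2: no divisor's leading term divides it; move c^2 to the remainder.
  remainder c^3 + c^2 ≠ 0; add g_6 = c^3 + c^2 to the basis.

The other S-polynomials (S(f_2,f_3), S(f_1,g_4), S(f_2,g_4), S(f_3,g_4), S(f_2,g_5), S(f_3,g_5), S(g_4,g_5), S(f_1,g_6), S(f_2,g_6), S(f_3,g_6), S(g_4,g_6), S(g_5,g_6)) all reduce to 0 modulo the current basis, so we have a Gröbner basis.
Inter-reduce: drop elements whose leading term is divisible by another's, tail-reduce, and make monic.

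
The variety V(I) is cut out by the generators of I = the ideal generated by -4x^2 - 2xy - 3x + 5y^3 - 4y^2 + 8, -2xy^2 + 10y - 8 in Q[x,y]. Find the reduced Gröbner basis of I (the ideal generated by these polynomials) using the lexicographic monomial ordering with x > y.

G = {x + 25/64y^6 - 1/4y^4 - 5/32y^3 - 43/64y^2 - 117/16y + 7, y^7 - 4/5y^6 - 2/5y^4 - 7/5y^3 - 88/5y^2 + 32y - 64/5}

f_1 = -4x^2 - 2xy - 3x + 5y^3 - 4y^2 + 8, LT = x^2.
f_2 = -2xy^2 + 10y - 8, LT = xy^2.

S(f_1,f_2): lcm = x^2y^2. S = 1/2xy^3 + 3/4xy^2 + 5xy - 4x - 5/4y^5 + y^4 - 2y^2.
  leading term xy^3: subtract (-1/4y)·f_2 from 1/2xy^3 + 3/4xy^2 + 5xy - 4x - 5/4y^5 + y^4 - 2y^2 → 3/4xy^2 + 5xy - 4x - 5/4y^5 + y^4 + 1/2y^2 - 2y
  leading term xy^2: subtract (-3/8)·f_2 from 3/4xy^2 + 5xy - 4x - 5/4y^5 + y^4 + 1/2y^2 - 2y → 5xy - 4x - 5/4y^5 + y^4 + 1/2y^2 + 7/4y - 3
  leading term xy: no divisor's leading term divides it; move 5xy to the remainder.
  leading term x: no divisor's leading term divides it; move -4x to the remainder.
  leading term y^5: no divisor's leading term divides it; move -5/4y^5 to the remainder.
  leading term y^4: no divisor's leading term divides it; move y^4 to the remainder.
  leading term y^2: no divisor's leading term divides it; move 1/2y^2 to the remainder.
  leading term y: no divisor's leading term divides it; move 7/4y to the remainder.
  leading term 1: no divisor's leading term divides it; move -3 to the remainder.
  remainder 5xy - 4x - 5/4y^5 + y^4 + 1/2y^2 + 7/4y - 3 ≠ 0; add g_3 = 5xy - 4x - 5/4y^5 + y^4 + 1/2y^2 + 7/4y - 3 to the basis.

S(f_2,g_3): lcm = xy^2. S = 4/5xy + 1/4y^6 - 1/5y^5 - 1/10y^3 - 7/20y^2 - 22/5y + 4.
  leading term xy: subtract (4/25)·g_3 from 4/5xy + 1/4y^6 - 1/5y^5 - 1/10y^3 - 7/20y^2 - 22/5y + 4 → 16/25x + 1/4y^6 - 4/25y^4 - 1/10y^3 - 43/100y^2 - 117/25y + 112/25
  leading term x: no divisor's leading term divides it; move 16/25x to the remainder.
  leading term y^6: no divisor's leading term divides it; move 1/4y^6 to the remainder.
  leading term y^4: no divisor's leading term divides it; move -4/25y^4 to the remainder.
  leading term y^3: no divisor's leading term divides it; move -1/10y^3 to the remainder.
  leading term y^2: no divisor's leading term divides it; move -43/100y^2 to the remainder.
  leading term y: no divisor's leading term divides it; move -117/25y to the remainder.
  leading term 1: no divisor's leading term divides it; move 112/25 to the remainder.
  remainder 16/25x + 1/4y^6 - 4/25y^4 - 1/10y^3 - 43/100y^2 - 117/25y + 112/25 ≠ 0; add g_4 = 16/25x + 1/4y^6 - 4/25y^4 - 1/10y^3 - 43/100y^2 - 117/25y + 112/25 to the basis.

S(f_2,g_4): lcm = xy^2. S = -25/64y^8 + 1/4y^6 + 5/32y^5 + 43/64y^4 + 117/16y^3 - 7y^2 - 5y + 4.
  leading term y^8: no divisor's leading term divides it; move -25/64y^8 to the remainder.
  leading term y^6: no divisor's leading term divides it; move 1/4y^6 to the remainder.
  leading term y^5: no divisor's leading term divides it; move 5/32y^5 to the remainder.
  leading term y^4: no divisor's leading term divides it; move 43/64y^4 to the remainder.
  leading term y^3: no divisor's leading term divides it; move 117/16y^3 to the remainder.
  leading term y^2: no divisor's leading term divides it; move -7y^2 to the remainder.
  leading term y: no divisor's leading term divides it; move -5y to the remainder.
  leading term 1: no divisor's leading term divides it; move 4 to the remainder.
  remainder -25/64y^8 + 1/4y^6 + 5/32y^5 + 43/64y^4 + 117/16y^3 - 7y^2 - 5y + 4 ≠ 0; add g_5 = -25/64y^8 + 1/4y^6 + 5/32y^5 + 43/64y^4 + 117/16y^3 - 7y^2 - 5y + 4 to the basis.

S(g_3,g_4): lcm = xy. S = -4/5x - 25/64y^7 + 57/160y^4 + 43/64y^3 + 593/80y^2 - 133/20y - 3/5.
  leading term x: subtract (-5/4)·g_4 from -4/5x - 25/64y^7 + 57/160y^4 + 43/64y^3 + 593/80y^2 - 133/20y - 3/5 → -25/64y^7 + 5/16y^6 + 5/32y^4 + 35/64y^3 + 55/8y^2 - 25/2y + 5
  leading term y^7: no divisor's leading term divides it; move -25/64y^7 to the remainder.
  leading term y^6: no divisor's leading term divides it; move 5/16y^6 to the remainder.
  leading term y^4: no divisor's leading term divides it; move 5/32y^4 to the remainder.
  leading term y^3: no divisor's leading term divides it; move 35/64y^3 to the remainder.
  leading term y^2: no divisor's leading term divides it; move 55/8y^2 to the remainder.
  leading term y: no divisor's leading term divides it; move -25/2y to the remainder.
  leading term 1: no divisor's leading term divides it; move 5 to the remainder.
  remainder -25/64y^7 + 5/16y^6 + 5/32y^4 + 35/64y^3 + 55/8y^2 - 25/2y + 5 ≠ 0; add g_6 = -25/64y^7 + 5/16y^6 + 5/32y^4 + 35/64y^3 + 55/8y^2 - 25/2y + 5 to the basis.

The other S-polynomials (S(f_1,g_3), S(f_1,g_4), S(f_1,g_5), S(f_2,g_5), S(g_3,g_5), S(g_4,g_5), S(f_1,g_6), S(f_2,g_6), S(g_3,g_6), S(g_4,g_6), S(g_5,g_6)) all reduce to 0 modulo the current basis, so we have a Gröbner basis.
Inter-reduce: drop elements whose leading term is divisible by another's, tail-reduce, and make monic.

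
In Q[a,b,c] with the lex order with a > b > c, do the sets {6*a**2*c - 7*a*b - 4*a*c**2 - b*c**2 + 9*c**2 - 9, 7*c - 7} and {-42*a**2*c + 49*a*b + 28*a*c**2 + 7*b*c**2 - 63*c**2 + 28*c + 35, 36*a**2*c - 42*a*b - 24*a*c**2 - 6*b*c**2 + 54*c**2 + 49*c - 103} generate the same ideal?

Equality of ideals is decidable: compute both reduced Gröbner bases (unique for the ordering) and check whether they agree.
Buchberger on the first generating set:
f_1 = 6*a**2*c - 7*a*b - 4*a*c**2 - b*c**2 + 9*c**2 - 9, LT = a**2*c.
f_2 = 7*c - 7, LT = c.

S(f_1,f_2): lcm = a**2*c. S = a**2 - 7/6*a*b - 2/3*a*c**2 - 1/6*b*c**2 + 3/2*c**2 - 3/2.
  leading term a**2: no divisor's leading term divides it; move a**2 to the remainder.
  leading term a*b: no divisor's leading term divides it; move -7/6*a*b to the remainder.
  leading term a*c**2: subtract (-2/21*a*c)·f_2 from -2/3*a*c**2 - 1/6*b*c**2 + 3/2*c**2 - 3/2 → -2/3*a*c - 1/6*b*c**2 + 3/2*c**2 - 3/2
  leading term a*c: subtract (-2/21*a)·f_2 from -2/3*a*c - 1/6*b*c**2 + 3/2*c**2 - 3/2 → -2/3*a - 1/6*b*c**2 + 3/2*c**2 - 3/2
  leading term a: no divisor's leading term divides it; move -2/3*a to the remainder.
  leading term b*c**2: subtract (-1/42*b*c)·f_2 from -1/6*b*c**2 + 3/2*c**2 - 3/2 → -1/6*b*c + 3/2*c**2 - 3/2
  leading term b*c: subtract (-1/42*b)·f_2 from -1/6*b*c + 3/2*c**2 - 3/2 → -1/6*b + 3/2*c**2 - 3/2
  leading term b: no divisor's leading term divides it; move -1/6*b to the remainder.
  leading term c**2: subtract (3/14*c)·f_2 from 3/2*c**2 - 3/2 → 3/2*c - 3/2
  leading term c: subtract (3/14)·f_2 from 3/2*c - 3/2 → 0
  remainder a**2 - 7/6*a*b - 2/3*a - 1/6*b ≠ 0; add g_3 = a**2 - 7/6*a*b - 2/3*a - 1/6*b to the basis.

S(f_1,g_3): lcm = a**2*c. S = 7/6*a*b*c - 7/6*a*b - 2/3*a*c**2 + 2/3*a*c - 1/6*b*c**2 + 1/6*b*c + 3/2*c**2 - 3/2.
  leading term a*b*c: subtract (1/6*a*b)·f_2 from 7/6*a*b*c - 7/6*a*b - 2/3*a*c**2 + 2/3*a*c - 1/6*b*c**2 + 1/6*b*c + 3/2*c**2 - 3/2 → -2/3*a*c**2 + 2/3*a*c - 1/6*b*c**2 + 1/6*b*c + 3/2*c**2 - 3/2
  leading term a*c**2: subtract (-2/21*a*c)·f_2 from -2/3*a*c**2 + 2/3*a*c - 1/6*b*c**2 + 1/6*b*c + 3/2*c**2 - 3/2 → -1/6*b*c**2 + 1/6*b*c + 3/2*c**2 - 3/2
  leading term b*c**2: subtract (-1/42*b*c)·f_2 from -1/6*b*c**2 + 1/6*b*c + 3/2*c**2 - 3/2 → 3/2*c**2 - 3/2
  leading term c**2: subtract (3/14*c)·f_2 from 3/2*c**2 - 3/2 → 3/2*c - 3/2
  leading term c: subtract (3/14)·f_2 from 3/2*c - 3/2 → 0
  remainder 0.

S(f_2,g_3): leading monomials are coprime, so the S-polynomial reduces to 0 (Buchberger's first criterion).
Every S-polynomial of the final basis reduces to 0, so we have a Gröbner basis.
Inter-reduce: drop elements whose leading term is divisible by another's, tail-reduce, and make monic.
Reduced Gröbner basis: {a**2 - 7/6*a*b - 2/3*a - 1/6*b, c - 1}.

Buchberger on the second generating set:
h_1 = -42*a**2*c + 49*a*b + 28*a*c**2 + 7*b*c**2 - 63*c**2 + 28*c + 35, LT = a**2*c.
h_2 = 36*a**2*c - 42*a*b - 24*a*c**2 - 6*b*c**2 + 54*c**2 + 49*c - 103, LT = a**2*c.

S(h_1,h_2): lcm = a**2*c. S = -73/36*c + 73/36.
  leading term c: no divisor's leading term divides it; move -73/36*c to the remainder.
  leading term 1: no divisor's leading term divides it; move 73/36 to the remainder.
  remainder -73/36*c + 73/36 ≠ 0; add k_3 = -73/36*c + 73/36 to the basis.

S(h_1,k_3): lcm = a**2*c. S = a**2 - 7/6*a*b - 2/3*a*c**2 - 1/6*b*c**2 + 3/2*c**2 - 2/3*c - 5/6.
  leading term a**2: no divisor's leading term divides it; move a**2 to the remainder.
  leading term a*b: no divisor's leading term divides it; move -7/6*a*b to the remainder.
  leading term a*c**2: subtract (24/73*a*c)·k_3 from -2/3*a*c**2 - 1/6*b*c**2 + 3/2*c**2 - 2/3*c - 5/6 → -2/3*a*c - 1/6*b*c**2 + 3/2*c**2 - 2/3*c - 5/6
  leading term a*c: subtract (24/73*a)·k_3 from -2/3*a*c - 1/6*b*c**2 + 3/2*c**2 - 2/3*c - 5/6 → -2/3*a - 1/6*b*c**2 + 3/2*c**2 - 2/3*c - 5/6
  leading term a: no divisor's leading term divides it; move -2/3*a to the remainder.
  leading term b*c**2: subtract (6/73*b*c)·k_3 from -1/6*b*c**2 + 3/2*c**2 - 2/3*c - 5/6 → -1/6*b*c + 3/2*c**2 - 2/3*c - 5/6
  leading term b*c: subtract (6/73*b)·k_3 from -1/6*b*c + 3/2*c**2 - 2/3*c - 5/6 → -1/6*b + 3/2*c**2 - 2/3*c - 5/6
  leading term b: no divisor's leading term divides it; move -1/6*b to the remainder.
  leading term c**2: subtract (-54/73*c)·k_3 from 3/2*c**2 - 2/3*c - 5/6 → 5/6*c - 5/6
  leading term c: subtract (-30/73)·k_3 from 5/6*c - 5/6 → 0
  remainder a**2 - 7/6*a*b - 2/3*a - 1/6*b ≠ 0; add k_4 = a**2 - 7/6*a*b - 2/3*a - 1/6*b to the basis.

S(h_2,k_3): lcm = a**2*c. S = a**2 - 7/6*a*b - 2/3*a*c**2 - 1/6*b*c**2 + 3/2*c**2 + 49/36*c - 103/36.
  leading term a**2: subtract (1)·k_4 from a**2 - 7/6*a*b - 2/3*a*c**2 - 1/6*b*c**2 + 3/2*c**2 + 49/36*c - 103/36 → -2/3*a*c**2 + 2/3*a - 1/6*b*c**2 + 1/6*b + 3/2*c**2 + 49/36*c - 103/36
  leading term a*c**2: subtract (24/73*a*c)·k_3 from -2/3*a*c**2 + 2/3*a - 1/6*b*c**2 + 1/6*b + 3/2*c**2 + 49/36*c - 103/36 → -2/3*a*c + 2/3*a - 1/6*b*c**2 + 1/6*b + 3/2*c**2 + 49/36*c - 103/36
  leading term a*c: subtract (24/73*a)·k_3 from -2/3*a*c + 2/3*a - 1/6*b*c**2 + 1/6*b + 3/2*c**2 + 49/36*c - 103/36 → -1/6*b*c**2 + 1/6*b + 3/2*c**2 + 49/36*c - 103/36
  leading term b*c**2: subtract (6/73*b*c)·k_3 from -1/6*b*c**2 + 1/6*b + 3/2*c**2 + 49/36*c - 103/36 → -1/6*b*c + 1/6*b + 3/2*c**2 + 49/36*c - 103/36
  leading term b*c: subtract (6/73*b)·k_3 from -1/6*b*c + 1/6*b + 3/2*c**2 + 49/36*c - 103/36 → 3/2*c**2 + 49/36*c - 103/36
  leading term c**2: subtract (-54/73*c)·k_3 from 3/2*c**2 + 49/36*c - 103/36 → 103/36*c - 103/36
  leading term c: subtract (-103/73)·k_3 from 103/36*c - 103/36 → 0
  remainder 0.

S(h_1,k_4): lcm = a**2*c. S = 7/6*a*b*c - 7/6*a*b - 2/3*a*c**2 + 2/3*a*c - 1/6*b*c**2 + 1/6*b*c + 3/2*c**2 - 2/3*c - 5/6.
  leading term a*b*c: subtract (-42/73*a*b)·k_3 from 7/6*a*b*c - 7/6*a*b - 2/3*a*c**2 + 2/3*a*c - 1/6*b*c**2 + 1/6*b*c + 3/2*c**2 - 2/3*c - 5/6 → -2/3*a*c**2 + 2/3*a*c - 1/6*b*c**2 + 1/6*b*c + 3/2*c**2 - 2/3*c - 5/6
  leading term a*c**2: subtract (24/73*a*c)·k_3 from -2/3*a*c**2 + 2/3*a*c - 1/6*b*c**2 + 1/6*b*c + 3/2*c**2 - 2/3*c - 5/6 → -1/6*b*c**2 + 1/6*b*c + 3/2*c**2 - 2/3*c - 5/6
  leading term b*c**2: subtract (6/73*b*c)·k_3 from -1/6*b*c**2 + 1/6*b*c + 3/2*c**2 - 2/3*c - 5/6 → 3/2*c**2 - 2/3*c - 5/6
  leading term c**2: subtract (-54/73*c)·k_3 from 3/2*c**2 - 2/3*c - 5/6 → 5/6*c - 5/6
  leading term c: subtract (-30/73)·k_3 from 5/6*c - 5/6 → 0
  remainder 0.

S(h_2,k_4): lcm = a**2*c. S = 7/6*a*b*c - 7/6*a*b - 2/3*a*c**2 + 2/3*a*c - 1/6*b*c**2 + 1/6*b*c + 3/2*c**2 + 49/36*c - 103/36.
  leading term a*b*c: subtract (-42/73*a*b)·k_3 from 7/6*a*b*c - 7/6*a*b - 2/3*a*c**2 + 2/3*a*c - 1/6*b*c**2 + 1/6*b*c + 3/2*c**2 + 49/36*c - 103/36 → -2/3*a*c**2 + 2/3*a*c - 1/6*b*c**2 + 1/6*b*c + 3/2*c**2 + 49/36*c - 103/36
  leading term a*c**2: subtract (24/73*a*c)·k_3 from -2/3*a*c**2 + 2/3*a*c - 1/6*b*c**2 + 1/6*b*c + 3/2*c**2 + 49/36*c - 103/36 → -1/6*b*c**2 + 1/6*b*c + 3/2*c**2 + 49/36*c - 103/36
  leading term b*c**2: subtract (6/73*b*c)·k_3 from -1/6*b*c**2 + 1/6*b*c + 3/2*c**2 + 49/36*c - 103/36 → 3/2*c**2 + 49/36*c - 103/36
  leading term c**2: subtract (-54/73*c)·k_3 from 3/2*c**2 + 49/36*c - 103/36 → 103/36*c - 103/36
  leading term c: subtract (-103/73)·k_3 from 103/36*c - 103/36 → 0
  remainder 0.

S(k_3,k_4): leading monomials are coprime, so the S-polynomial reduces to 0 (Buchberger's first criterion).
Every S-polynomial of the final basis reduces to 0, so we have a Gröbner basis.
Inter-reduce: drop elements whose leading term is divisible by another's, tail-reduce, and make monic.
Reduced Gröbner basis: {a**2 - 7/6*a*b - 2/3*a - 1/6*b, c - 1}.

The two bases agree; hence the ideals are identical.
The choice of monomial ordering does not affect the verdict — as long as both bases are computed under the same ordering, their equality decides ideal equality.

Yes, the ideals are equal.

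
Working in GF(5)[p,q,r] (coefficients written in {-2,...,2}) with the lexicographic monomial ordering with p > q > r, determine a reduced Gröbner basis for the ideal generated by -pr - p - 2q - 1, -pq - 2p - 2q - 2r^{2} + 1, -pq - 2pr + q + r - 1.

G = {p - 2q - 2r^{2} - r, q^{2} + q - 2r^{2} + r + 2, qr + 2q + r^{3} - r^{2} - 2r - 2, r^{4} + 2r^{2} + r - 2}

The reduced Gröbner basis is the canonical form of the ideal for this ordering.

f_1 = -pr - p - 2q - 1, LT = pr.
f_2 = -pq - 2p - 2q - 2r^{2} + 1, LT = pq.
f_3 = -pq - 2pr + q + r - 1, LT = pq.

S(f_1,f_2): lcm = pqr. S = pq - 2pr + 2q^{2} - 2qr + q - 2r^{3} + r.
  leading term pq: subtract (-1)·f_2 from pq - 2pr + 2q^{2} - 2qr + q - 2r^{3} + r → -2pr - 2p + 2q^{2} - 2qr - q - 2r^{3} - 2r^{2} + r + 1
  leading term pr: subtract (2)·f_1 from -2pr - 2p + 2q^{2} - 2qr - q - 2r^{3} - 2r^{2} + r + 1 → 2q^{2} - 2qr - 2q - 2r^{3} - 2r^{2} + r - 2
  leading term q^{2}: no divisor's leading term divides it; move 2q^{2} to the remainder.
  leading term qr: no divisor's leading term divides it; move -2qr to the remainder.
  leading term q: no divisor's leading term divides it; move -2q to the remainder.
  leading term r^{3}: no divisor's leading term divides it; move -2r^{3} to the remainder.
  leading term r^{2}: no divisor's leading term divides it; move -2r^{2} to the remainder.
  leading term r: no divisor's leading term divides it; move r to the remainder.
  leading term 1: no divisor's leading term divides it; move -2 to the remainder.
  remainder 2q^{2} - 2qr - 2q - 2r^{3} - 2r^{2} + r - 2 ≠ 0; add g_4 = 2q^{2} - 2qr - 2q - 2r^{3} - 2r^{2} + r - 2 to the basis.

S(f_1,f_3): lcm = pqr. S = pq - 2pr^{2} + 2q^{2} + qr + q + r^{2} - r.
  leading term pq: subtract (-1)·f_2 from pq - 2pr^{2} + 2q^{2} + qr + q + r^{2} - r → -2pr^{2} - 2p + 2q^{2} + qr - q - r^{2} - r + 1
  leading term pr^{2}: subtract (2r)·f_1 from -2pr^{2} - 2p + 2q^{2} + qr - q - r^{2} - r + 1 → 2pr - 2p + 2q^{2} - q - r^{2} + r + 1
  leading term pr: subtract (-2)·f_1 from 2pr - 2p + 2q^{2} - q - r^{2} + r + 1 → p + 2q^{2} - r^{2} + r - 1
  leading term p: no divisor's leading term divides it; move p to the remainder.
  leading term q^{2}: subtract (1)·g_4 from 2q^{2} - r^{2} + r - 1 → 2qr + 2q + 2r^{3} + r^{2} + 1
  leading term qr: no divisor's leading term divides it; move 2qr to the remainder.
  leading term q: no divisor's leading term divides it; move 2q to the remainder.
  leading term r^{3}: no divisor's leading term divides it; move 2r^{3} to the remainder.
  leading term r^{2}: no divisor's leading term divides it; move r^{2} to the remainder.
  leading term 1: no divisor's leading term divides it; move 1 to the remainder.
  remainder p + 2qr + 2q + 2r^{3} + r^{2} + 1 ≠ 0; add g_5 = p + 2qr + 2q + 2r^{3} + r^{2} + 1 to the basis.

S(f_2,f_3): lcm = pq. S = -2pr + 2p - 2q + 2r^{2} + r - 2.
  leading term pr: subtract (2)·f_1 from -2pr + 2p - 2q + 2r^{2} + r - 2 → -p + 2q + 2r^{2} + r
  leading term p: subtract (-1)·g_5 from -p + 2q + 2r^{2} + r → 2qr - q + 2r^{3} - 2r^{2} + r + 1
  leading term qr: no divisor's leading term divides it; move 2qr to the remainder.
  leading term q: no divisor's leading term divides it; move -q to the remainder.
  leading term r^{3}: no divisor's leading term divides it; move 2r^{3} to the remainder.
  leading term r^{2}: no divisor's leading term divides it; move -2r^{2} to the remainder.
  leading term r: no divisor's leading term divides it; move r to the remainder.
  leading term 1: no divisor's leading term divides it; move 1 to the remainder.
  remainder 2qr - q + 2r^{3} - 2r^{2} + r + 1 ≠ 0; add g_6 = 2qr - q + 2r^{3} - 2r^{2} + r + 1 to the basis.

S(f_3,g_4): lcm = pq^{2}. S = -2pqr + pq + pr^{3} + pr^{2} + 2pr + p - q^{2} - qr + q.
  leading term pqr: subtract (2q)·f_1 from -2pqr + pq + pr^{3} + pr^{2} + 2pr + p - q^{2} - qr + q → -2pq + pr^{3} + pr^{2} + 2pr + p - 2q^{2} - qr - 2q
  leading term pq: subtract (2)·f_2 from -2pq + pr^{3} + pr^{2} + 2pr + p - 2q^{2} - qr - 2q → pr^{3} + pr^{2} + 2pr - 2q^{2} - qr + 2q - r^{2} - 2
  leading term pr^{3}: subtract (-r^{2})·f_1 from pr^{3} + pr^{2} + 2pr - 2q^{2} - qr + 2q - r^{2} - 2 → 2pr - 2q^{2} - 2qr^{2} - qr + 2q - 2r^{2} - 2
  leading term pr: subtract (-2)·f_1 from 2pr - 2q^{2} - 2qr^{2} - qr + 2q - 2r^{2} - 2 → -2p - 2q^{2} - 2qr^{2} - qr - 2q - 2r^{2} + 1
  leading term p: subtract (-2)·g_5 from -2p - 2q^{2} - 2qr^{2} - qr - 2q - 2r^{2} + 1 → -2q^{2} - 2qr^{2} - 2qr + 2q - r^{3} - 2
  leading term q^{2}: subtract (-1)·g_4 from -2q^{2} - 2qr^{2} - 2qr + 2q - r^{3} - 2 → -2qr^{2} + qr + 2r^{3} - 2r^{2} + r + 1
  leading term qr^{2}: subtract (-r)·g_6 from -2qr^{2} + qr + 2r^{3} - 2r^{2} + r + 1 → 2r^{4} - r^{2} + 2r + 1
  leading term r^{4}: no divisor's leading term divides it; move 2r^{4} to the remainder.
  leading term r^{2}: no divisor's leading term divides it; move -r^{2} to the remainder.
  leading term r: no divisor's leading term divides it; move 2r to the remainder.
  leading term 1: no divisor's leading term divides it; move 1 to the remainder.
  remainder 2r^{4} - r^{2} + 2r + 1 ≠ 0; add g_7 = 2r^{4} - r^{2} + 2r + 1 to the basis.

The other S-polynomials (S(f_1,g_4), S(f_2,g_4), S(f_1,g_5), S(f_2,g_5), S(f_3,g_5), S(g_4,g_5), S(f_1,g_6), S(f_2,g_6), S(f_3,g_6), S(g_4,g_6), S(g_5,g_6), S(f_1,g_7), S(f_2,g_7), S(f_3,g_7), S(g_4,g_7), S(g_5,g_7), S(g_6,g_7)) all reduce to 0 modulo the current basis, so we have a Gröbner basis.
Inter-reduce: drop elements whose leading term is divisible by another's, tail-reduce, and make monic.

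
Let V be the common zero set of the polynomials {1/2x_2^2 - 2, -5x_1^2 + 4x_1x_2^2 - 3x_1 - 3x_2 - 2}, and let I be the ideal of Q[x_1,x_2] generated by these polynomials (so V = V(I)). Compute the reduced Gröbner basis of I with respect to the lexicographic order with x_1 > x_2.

f_1 = 1/2x_2^2 - 2, LT = x_2^2.
f_2 = -5x_1^2 + 4x_1x_2^2 - 3x_1 - 3x_2 - 2, LT = x_1^2.

The S-polynomials (S(f_1,f_2)) all reduce to 0 modulo the current basis, so we have a Gröbner basis.

G = {x_1^2 - 13/5x_1 + 3/5x_2 + 2/5, x_2^2 - 4}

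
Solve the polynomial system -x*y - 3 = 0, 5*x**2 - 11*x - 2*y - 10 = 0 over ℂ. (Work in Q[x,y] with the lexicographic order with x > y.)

{(-1, 3), (8/5 - sqrt(34)/5, -4 - sqrt(34)/2), (sqrt(34)/5 + 8/5, -4 + sqrt(34)/2)}

Compute a lex Gröbner basis by Buchberger's algorithm.
f_1 = -x*y - 3, LT = x*y.
f_2 = 5*x**2 - 11*x - 2*y - 10, LT = x**2.

S(f_1,f_2): lcm = x**2*y. S = 11/5*x*y + 3*x + 2/5*y**2 + 2*y.
  leading term x*y: subtract (-11/5)·f_1 from 11/5*x*y + 3*x + 2/5*y**2 + 2*y → 3*x + 2/5*y**2 + 2*y - 33/5
  leading term x: no divisor's leading term divides it; move 3*x to the remainder.
  leading term y**2: no divisor's leading term divides it; move 2/5*y**2 to the remainder.
  leading term y: no divisor's leading term divides it; move 2*y to the remainder.
  leading term 1: no divisor's leading term divides it; move -33/5 to the remainder.
  remainder 3*x + 2/5*y**2 + 2*y - 33/5 ≠ 0; add h_3 = 3*x + 2/5*y**2 + 2*y - 33/5 to the basis.

S(f_1,h_3): lcm = x*y. S = -2/15*y**3 - 2/3*y**2 + 11/5*y + 3.
  leading term y**3: no divisor's leading term divides it; move -2/15*y**3 to the remainder.
  leading term y**2: no divisor's leading term divides it; move -2/3*y**2 to the remainder.
  leading term y: no divisor's leading term divides it; move 11/5*y to the remainder.
  leading term 1: no divisor's leading term divides it; move 3 to the remainder.
  remainder -2/15*y**3 - 2/3*y**2 + 11/5*y + 3 ≠ 0; add h_4 = -2/15*y**3 - 2/3*y**2 + 11/5*y + 3 to the basis.

S(f_2,h_3): lcm = x**2. S = -2/15*x*y**2 - 2/3*x*y - 2/5*y - 2.
  leading term x*y**2: subtract (2/15*y)·f_1 from -2/15*x*y**2 - 2/3*x*y - 2/5*y - 2 → -2/3*x*y - 2
  leading term x*y: subtract (2/3)·f_1 from -2/3*x*y - 2 → 0
  remainder 0.

S(f_1,h_4): lcm = x*y**3. S = -5*x*y**2 + 33/2*x*y + 45/2*x + 3*y**2.
  leading term x*y**2: subtract (5*y)·f_1 from -5*x*y**2 + 33/2*x*y + 45/2*x + 3*y**2 → 33/2*x*y + 45/2*x + 3*y**2 + 15*y
  leading term x*y: subtract (-33/2)·f_1 from 33/2*x*y + 45/2*x + 3*y**2 + 15*y → 45/2*x + 3*y**2 + 15*y - 99/2
  leading term x: subtract (15/2)·h_3 from 45/2*x + 3*y**2 + 15*y - 99/2 → 0
  remainder 0.

S(f_2,h_4): leading monomials are coprime, so the S-polynomial reduces to 0 (Buchberger's first criterion).
S(h_3,h_4): leading monomials are coprime, so the S-polynomial reduces to 0 (Buchberger's first criterion).
Every S-polynomial of the final basis reduces to 0, so we have a Gröbner basis.
Inter-reduce: drop elements whose leading term is divisible by another's, tail-reduce, and make monic.
Reduced Gröbner basis: {x + 2/15*y**2 + 2/3*y - 11/5, y**3 + 5*y**2 - 33/2*y - 45/2}.

Elimination: the polynomial y**3 + 5*y**2 - 33/2*y - 45/2 lies in the elimination ideal for y, so y ∈ {3, -4 - sqrt(34)/2, -4 + sqrt(34)/2}. For each such y, the remaining basis elements (now univariate) give the rest of the solution.
  y = 3: the earlier basis element becomes x + 1 = 0, giving x = -1 — point (-1, 3).
  y = -4 - sqrt(34)/2: the earlier basis element becomes x - 8/5 + sqrt(34)/5 = 0, giving x = 8/5 - sqrt(34)/5 — point (8/5 - sqrt(34)/5, -4 - sqrt(34)/2).
  y = -4 + sqrt(34)/2: the earlier basis element becomes x - 8/5 - sqrt(34)/5 = 0, giving x = sqrt(34)/5 + 8/5 — point (sqrt(34)/5 + 8/5, -4 + sqrt(34)/2).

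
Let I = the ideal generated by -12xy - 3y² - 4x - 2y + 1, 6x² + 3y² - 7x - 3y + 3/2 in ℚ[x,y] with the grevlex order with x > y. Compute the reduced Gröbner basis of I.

G = {y³ + 1/27y² + 16/81x + 13/27y - 1/27, x² + ½y² - 7/6x - ½y + ¼, xy + ¼y² + ⅓x + ⅙y - 1/12}

Buchberger's algorithm terminates because the ascending chain of leading-term ideals stabilizes.

f_1 = -12xy - 3y² - 4x - 2y + 1, LT = xy.
f_2 = 6x² + 3y² - 7x - 3y + 3/2, LT = x².

S(f_1,f_2): lcm = x²y. S = ¼xy² - ½y³ + ⅓x² + 4/3xy + ½y² - 1/12x - ¼y.
  leading term xy²: subtract (-1/48y)·f_1 from ¼xy² - ½y³ + ⅓x² + 4/3xy + ½y² - 1/12x - ¼y → -9/16y³ + ⅓x² + 5/4xy + 11/24y² - 1/12x - 11/48y
  leading term y³: no divisor's leading term divides it; move -9/16y³ to the remainder.
  leading term x²: subtract (1/18)·f_2 from ⅓x² + 5/4xy + 11/24y² - 1/12x - 11/48y → 5/4xy + 7/24y² + 11/36x - 1/16y - 1/12
  leading term xy: subtract (-5/48)·f_1 from 5/4xy + 7/24y² + 11/36x - 1/16y - 1/12 → -1/48y² - 1/9x - 13/48y + 1/48
  leading term y²: no divisor's leading term divides it; move -1/48y² to the remainder.
  leading term x: no divisor's leading term divides it; move -1/9x to the remainder.
  leading term y: no divisor's leading term divides it; move -13/48y to the remainder.
  leading term 1: no divisor's leading term divides it; move 1/48 to the remainder.
  remainder -9/16y³ - 1/48y² - 1/9x - 13/48y + 1/48 ≠ 0; add g_3 = -9/16y³ - 1/48y² - 1/9x - 13/48y + 1/48 to the basis.

The other S-polynomials (S(f_1,g_3), S(f_2,g_3)) all reduce to 0 modulo the current basis, so we have a Gröbner basis.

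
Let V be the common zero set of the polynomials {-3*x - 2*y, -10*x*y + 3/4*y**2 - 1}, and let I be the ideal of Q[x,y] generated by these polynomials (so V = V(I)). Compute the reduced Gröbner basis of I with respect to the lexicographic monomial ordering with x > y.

G = {x + 2/3*y, y**2 - 12/89}

f_1 = -3*x - 2*y, LT = x.
f_2 = -10*x*y + 3/4*y**2 - 1, LT = x*y.

S(f_1,f_2): lcm = x*y. S = 89/120*y**2 - 1/10.
  reduce S modulo (f_1, f_2):
  remainder 89/120*y**2 - 1/10 ≠ 0; add g_3 = 89/120*y**2 - 1/10 to the basis.

The other S-polynomials (S(f_1,g_3), S(f_2,g_3)) all reduce to 0 modulo the current basis, so we have a Gröbner basis.
Inter-reduce: drop elements whose leading term is divisible by another's, tail-reduce, and make monic.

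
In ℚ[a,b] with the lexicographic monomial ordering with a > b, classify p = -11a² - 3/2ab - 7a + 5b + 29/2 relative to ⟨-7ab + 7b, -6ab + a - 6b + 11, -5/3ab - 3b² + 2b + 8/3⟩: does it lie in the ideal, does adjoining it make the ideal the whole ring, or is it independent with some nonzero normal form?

First compute the reduced Gröbner basis of I by Buchberger's algorithm.
f_1 = -7ab + 7b, LT = ab.
f_2 = -6ab + a - 6b + 11, LT = ab.
f_3 = -5/3ab - 3b² + 2b + 8/3, LT = ab.

S(f_1,f_2): lcm = ab. S = ⅙a - 2b + 11/6.
  leading term a: no divisor's leading term divides it; move ⅙a to the remainder.
  leading term b: no divisor's leading term divides it; move -2b to the remainder.
  leading term 1: no divisor's leading term divides it; move 11/6 to the remainder.
  remainder ⅙a - 2b + 11/6 ≠ 0; add h_4 = ⅙a - 2b + 11/6 to the basis.

S(f_1,f_3): lcm = ab. S = -9/5b² + ⅕b + 8/5.
  leading term b²: no divisor's leading term divides it; move -9/5b² to the remainder.
  leading term b: no divisor's leading term divides it; move ⅕b to the remainder.
  leading term 1: no divisor's leading term divides it; move 8/5 to the remainder.
  remainder -9/5b² + ⅕b + 8/5 ≠ 0; add h_5 = -9/5b² + ⅕b + 8/5 to the basis.

S(f_1,h_4): lcm = ab. S = 12b² - 12b.
  leading term b²: subtract (-20/3)·h_5 from 12b² - 12b → -32/3b + 32/3
  leading term b: no divisor's leading term divides it; move -32/3b to the remainder.
  leading term 1: no divisor's leading term divides it; move 32/3 to the remainder.
  remainder -32/3b + 32/3 ≠ 0; add h_6 = -32/3b + 32/3 to the basis.

The other S-polynomials (S(f_2,f_3), S(f_2,h_4), S(f_3,h_4), S(f_1,h_5), S(f_2,h_5), S(f_3,h_5), S(h_4,h_5), S(f_1,h_6), S(f_2,h_6), S(f_3,h_6), S(h_4,h_6), S(h_5,h_6)) all reduce to 0 modulo the current basis, so we have a Gröbner basis.
Inter-reduce: drop elements whose leading term is divisible by another's, tail-reduce, and make monic.
Reduced Gröbner basis: {a - 1, b - 1}.
Label its elements g_1 = a - 1, g_2 = b - 1.

Reduce p = -11a² - 3/2ab - 7a + 5b + 29/2 modulo G:
  leading term a²: subtract (-11a)·g_1 from -11a² - 3/2ab - 7a + 5b + 29/2 → -3/2ab - 18a + 5b + 29/2
  leading term ab: subtract (-3/2b)·g_1 from -3/2ab - 18a + 5b + 29/2 → -18a + 7/2b + 29/2
  leading term a: subtract (-18)·g_1 from -18a + 7/2b + 29/2 → 7/2b - 7/2
  leading term b: subtract (7/2)·g_2 from 7/2b - 7/2 → 0
  normal form = 0.
Since the normal form is 0, p ∈ I.

Ideal membership is decidable via reduction modulo a Gröbner basis.

-11a² - 3/2ab - 7a + 5b + 29/2 lies in I (it reduces to 0).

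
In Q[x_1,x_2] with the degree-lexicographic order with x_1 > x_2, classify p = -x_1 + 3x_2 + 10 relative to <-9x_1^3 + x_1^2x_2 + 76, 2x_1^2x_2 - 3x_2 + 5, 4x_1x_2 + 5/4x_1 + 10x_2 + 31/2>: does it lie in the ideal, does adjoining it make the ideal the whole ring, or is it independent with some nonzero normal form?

First compute the reduced Gröbner basis of I by Buchberger's algorithm.
f_1 = -9x_1^3 + x_1^2x_2 + 76, LT = x_1^3.
f_2 = 2x_1^2x_2 - 3x_2 + 5, LT = x_1^2x_2.
f_3 = 4x_1x_2 + 5/4x_1 + 10x_2 + 31/2, LT = x_1x_2.

S(f_1,f_2): lcm = x_1^3x_2. S = -1/9x_1^2x_2^2 + 3/2x_1x_2 - 5/2x_1 - 76/9x_2.
  reduce S modulo (f_1, f_2, f_3):
  remainder -1/6x_2^2 - 95/32x_1 - 143/12x_2 - 93/16 ≠ 0; add h_4 = -1/6x_2^2 - 95/32x_1 - 143/12x_2 - 93/16 to the basis.

S(f_1,f_3): lcm = x_1^3x_2. S = -1/9x_1^2x_2^2 - 5/16x_1^3 - 5/2x_1^2x_2 - 31/8x_1^2 - 76/9x_2.
  reduce S modulo (f_1, f_2, f_3, h_4):
  remainder -31/8x_1^2 + 95/32x_1 - 5/96x_2 + 913/96 ≠ 0; add h_5 = -31/8x_1^2 + 95/32x_1 - 5/96x_2 + 913/96 to the basis.

S(f_2,f_3): lcm = x_1^2x_2. S = -5/16x_1^2 - 5/2x_1x_2 - 31/8x_1 - 3/2x_2 + 5/2.
  reduce S modulo (f_1, f_2, f_3, h_4, h_5):
  remainder -6613/1984x_1 + 28297/5952x_2 + 67975/5952 ≠ 0; add h_6 = -6613/1984x_1 + 28297/5952x_2 + 67975/5952 to the basis.

S(f_3,h_4): lcm = x_1x_2^2. S = -285/16x_1^2 - 1139/16x_1x_2 + 5/2x_2^2 - 279/8x_1 + 31/8x_2.
  reduce S modulo (f_1, f_2, f_3, h_4, h_5, h_6):
  remainder -495998513/5078784x_2 - 495998513/5078784 ≠ 0; add h_7 = -495998513/5078784x_2 - 495998513/5078784 to the basis.

The other S-polynomials (S(f_1,h_4), S(f_2,h_4), S(f_1,h_5), S(f_2,h_5), S(f_3,h_5), S(h_4,h_5), S(f_1,h_6), S(f_2,h_6), S(f_3,h_6), S(h_4,h_6), S(h_5,h_6), S(f_1,h_7), S(f_2,h_7), S(f_3,h_7), S(h_4,h_7), S(h_5,h_7), S(h_6,h_7)) all reduce to 0 modulo the current basis, so we have a Gröbner basis.
Inter-reduce: drop elements whose leading term is divisible by another's, tail-reduce, and make monic.
Reduced Gröbner basis: {x_1 - 2, x_2 + 1}.
Label its elements g_1 = x_1 - 2, g_2 = x_2 + 1.

Reduce p = -x_1 + 3x_2 + 10 modulo G:
  leading term x_1: subtract (-1)·g_1 from -x_1 + 3x_2 + 10 → 3x_2 + 8
  leading term x_2: subtract (3)·g_2 from 3x_2 + 8 → 5
  leading term 1: no divisor's leading term divides it; move 5 to the remainder.
  normal form = 5.
The normal form is nonzero, so p ∉ I. Since p minus its normal form lies in I, I + (p) = I + (r) where r = 5; decide whether this ideal is the whole ring.
Here r = 5 is a nonzero constant, hence a unit: 1 ∈ I + (p), the Gröbner basis of I + (p) is {1}, and the enlarged system has no common solution — adjoining p is inconsistent.

Adjoining -x_1 + 3x_2 + 10 makes the ideal the whole ring: the system is inconsistent.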